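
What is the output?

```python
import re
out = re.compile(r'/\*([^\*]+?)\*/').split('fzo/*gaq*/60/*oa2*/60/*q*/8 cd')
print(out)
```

['fzo', 'gaq', '60', 'oa2', '60', 'q', '8 cd']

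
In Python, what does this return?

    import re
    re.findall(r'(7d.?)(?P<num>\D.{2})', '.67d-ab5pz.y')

[('7d-', 'ab5')]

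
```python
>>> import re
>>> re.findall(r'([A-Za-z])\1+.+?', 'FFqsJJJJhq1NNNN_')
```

`\1` has to match the exact text group 1 already captured.
Because there's exactly one group, `findall` drops the full match and keeps group 1 from each hit.

['F', 'J', 'N']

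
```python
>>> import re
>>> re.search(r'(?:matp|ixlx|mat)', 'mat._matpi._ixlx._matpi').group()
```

The match spans [0:3] → 'mat'.

'mat'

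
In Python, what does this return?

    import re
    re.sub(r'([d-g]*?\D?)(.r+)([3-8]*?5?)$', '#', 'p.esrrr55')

'p.#'

The pattern matches zero or more of a character in [d-g] (lazy), then optionally a non-digit (captured); then any character, then one or more of the literal 'r' (captured); then zero or more of a character in [3-8] (lazy), then optionally the literal '5' (captured); then anchored at the end.
Each match is replaced by '#'.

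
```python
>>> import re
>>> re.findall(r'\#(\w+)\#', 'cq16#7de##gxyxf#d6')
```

['7de', 'gxyxf']

One capturing group, so `findall` returns just the captured substring from each match — 2 in all.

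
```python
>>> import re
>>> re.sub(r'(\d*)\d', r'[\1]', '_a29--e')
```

Pattern: zero or more of a digit (captured); then a digit.
`\1` in the replacement pulls in group 1's text for each match.

'_a[2]--e'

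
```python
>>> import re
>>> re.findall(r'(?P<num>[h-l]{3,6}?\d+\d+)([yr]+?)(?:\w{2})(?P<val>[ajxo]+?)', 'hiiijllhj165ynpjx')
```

[('ijllhj165', 'y', 'j')]

This matches 3 to 6 of a character in [h-l] (lazy), then one or more of a digit, then one or more of a digit (captured as 'num'); then one or more of one of [yr] (lazy) (captured); then exactly 2 of a word character (non-capturing group); then one or more of one of [ajxo] (lazy) (captured as 'val').
Scanning left to right: at [3:16] match 'ijllhj165ynpj', groups = ('ijllhj165', 'y', 'j').
3 groups means the one result is a tuple of 3 captured strings — 1 here.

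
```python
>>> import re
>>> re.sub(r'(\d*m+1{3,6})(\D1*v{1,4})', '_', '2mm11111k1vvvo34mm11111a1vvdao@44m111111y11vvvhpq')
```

Pattern: zero or more of a digit, then one or more of the literal 'm', then 3 to 6 of a literal '1' (captured); then a non-digit, then zero or more of the literal '1', then 1 to 4 of a literal 'v' (captured).
Matches: at [0:13] → '2mm11111k1vvv'; at [14:27] → '34mm11111a1vv'; at [31:46] → '44m111111y11vvv'.
Every occurrence is swapped for '_'.

'_o_dao@_hpq'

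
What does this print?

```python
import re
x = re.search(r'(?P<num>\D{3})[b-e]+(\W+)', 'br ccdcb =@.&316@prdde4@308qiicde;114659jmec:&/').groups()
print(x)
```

The pattern matches exactly 3 of a non-digit (captured as 'num'); then one or more of a character in [b-e]; then one or more of a non-word character (captured).
`re.search` tries every starting position until one works.
The match spans [0:13] → 'br ccdcb =@.&'.
Captured: group 1 = 'br ', group 2 = ' =@.&'.

('br ', ' =@.&')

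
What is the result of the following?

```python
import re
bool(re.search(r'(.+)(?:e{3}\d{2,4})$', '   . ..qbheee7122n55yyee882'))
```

The pattern matches one or more of any character (captured); then exactly 3 of a literal 'e', then 2 to 4 of a digit (non-capturing group); then anchored at the end.
`re.search` tries every starting position until one works.
Here nothing in the string fits, so the call returns None, and `bool(None)` is False.

False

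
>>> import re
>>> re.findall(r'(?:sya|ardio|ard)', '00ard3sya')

['ard', 'sya']

Matches: at [2:5] → 'ard'; at [6:9] → 'sya'.
Since nothing is captured, `findall` lists the 2 matched substrings directly.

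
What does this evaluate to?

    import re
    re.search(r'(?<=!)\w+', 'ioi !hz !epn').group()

The `(?=…)`/`(?<=…)` assertion just peeks at neighbouring text; it doesn't advance the match position.
Unlike `match`, `search` isn't anchored — it looks for the pattern anywhere in the string.
The match spans [5:7] → 'hz'.

'hz'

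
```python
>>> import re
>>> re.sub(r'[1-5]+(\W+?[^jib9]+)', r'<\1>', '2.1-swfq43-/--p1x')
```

'<.1-swfq43-/--p1x>'

Pattern: one or more of a character in [1-5]; then one or more of a non-word character (lazy), then one or more of any character except [jib9] (captured).
The replacement refers to a captured group, so each match is rewritten using its own captured text.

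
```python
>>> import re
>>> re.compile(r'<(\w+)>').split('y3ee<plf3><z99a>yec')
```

Matches to split on: at [4:10] → '<plf3>'; at [10:16] → '<z99a>'.
Because the pattern has a capturing group, `split` also inserts each captured text between the pieces.

['y3ee', 'plf3', '', 'z99a', 'yec']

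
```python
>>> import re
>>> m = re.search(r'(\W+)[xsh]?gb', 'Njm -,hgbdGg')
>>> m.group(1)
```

This matches one or more of a non-word character (captured); then optionally one of [xsh], then the literal 'gb'.
`search` walks the string left to right and returns the first match it finds.
The match spans [3:9] → ' -,hgb'.
Captured: group 1 = ' -,'.

' -,'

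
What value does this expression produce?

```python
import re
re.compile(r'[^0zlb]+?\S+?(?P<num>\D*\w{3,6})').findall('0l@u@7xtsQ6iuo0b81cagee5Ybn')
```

['@7xtsQ6', 'o0b81ca', 'e5Ybn']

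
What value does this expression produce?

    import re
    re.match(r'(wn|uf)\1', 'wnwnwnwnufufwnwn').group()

'wnwn'

`re.match` only tries the pattern at the start of the string.
The match spans [0:4] → 'wnwn'.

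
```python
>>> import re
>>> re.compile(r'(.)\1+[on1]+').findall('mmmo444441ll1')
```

After group 1 captures some text, `\1` only succeeds where that same text appears again.
Scanning left to right: at [0:4] match 'mmmo', group 1 = 'm'; at [4:10] match '444441', group 1 = '4'; at [10:13] match 'll1', group 1 = 'l'.
Because there's exactly one group, `findall` drops the full match and keeps group 1 from each hit.

['m', '4', 'l']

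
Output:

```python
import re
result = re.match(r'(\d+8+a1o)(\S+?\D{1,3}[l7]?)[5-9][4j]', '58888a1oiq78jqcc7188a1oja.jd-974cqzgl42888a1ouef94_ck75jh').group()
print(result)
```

58888a1oiq78j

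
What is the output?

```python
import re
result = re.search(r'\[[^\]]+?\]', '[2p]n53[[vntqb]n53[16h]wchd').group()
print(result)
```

[2p]

`re.search` tries every starting position until one works.
The match spans [0:4] → '[2p]'.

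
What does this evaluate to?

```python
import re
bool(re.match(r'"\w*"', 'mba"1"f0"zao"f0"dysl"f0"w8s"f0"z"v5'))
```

`re.match` won't scan ahead — the pattern has to work from the very first character.
Here the pattern fails at index 0, so the call returns None, and `bool(None)` is False.

False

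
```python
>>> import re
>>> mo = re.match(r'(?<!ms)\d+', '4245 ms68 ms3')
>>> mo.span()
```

(0, 4)

Because the assertion is negative and zero-width, positions next to the forbidden text are skipped.
`match` is anchored at position 0; if the pattern doesn't fit there, it returns None.
The match spans [0:4] → '4245'.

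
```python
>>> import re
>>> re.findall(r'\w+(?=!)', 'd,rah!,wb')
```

['rah']

Lookahead/lookbehind check context without consuming it, so the matched span excludes the asserted characters.
Walking the string: at [2:5] → 'rah'.
`findall` yields the raw match text (1 of them) because the pattern has no groups.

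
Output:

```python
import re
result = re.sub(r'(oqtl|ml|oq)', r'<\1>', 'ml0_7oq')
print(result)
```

<ml>0_7<oq>

`\1` in the replacement pulls in group 1's text for each match.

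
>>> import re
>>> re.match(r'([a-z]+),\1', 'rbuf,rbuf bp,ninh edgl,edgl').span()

(0, 9)

`match` is anchored at position 0; if the pattern doesn't fit there, it returns None.
The match spans [0:9] → 'rbuf,rbuf'.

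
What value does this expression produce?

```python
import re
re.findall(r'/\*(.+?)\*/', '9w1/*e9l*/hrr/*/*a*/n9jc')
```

Scanning left to right: at [3:10] match '/*e9l*/', group 1 = 'e9l'; at [13:20] match '/*/*a*/', group 1 = '/*a'.
`findall` collects group 1 from each match (2 total).

['e9l', '/*a']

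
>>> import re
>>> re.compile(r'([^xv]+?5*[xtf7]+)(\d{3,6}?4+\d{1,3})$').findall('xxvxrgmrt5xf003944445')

[('rgmrt5xf', '003944445')]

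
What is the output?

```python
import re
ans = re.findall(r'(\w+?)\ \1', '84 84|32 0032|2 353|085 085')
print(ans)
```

After group 1 captures some text, `\1` only succeeds where that same text appears again.
Matches: at [0:5] match '84 84', group 1 = '84'; at [20:27] match '085 085', group 1 = '085'.
With a single group, `findall` returns only what that group captured — 2 items.

['84', '085']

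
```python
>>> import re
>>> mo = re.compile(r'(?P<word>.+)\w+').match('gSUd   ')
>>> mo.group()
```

'gSUd'

`re.match` only tries the pattern at the start of the string.
The match spans [0:4] → 'gSUd'.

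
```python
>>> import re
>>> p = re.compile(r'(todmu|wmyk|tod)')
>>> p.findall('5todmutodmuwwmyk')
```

`|` is ordered: at each position the engine commits to the first alternative that works.
Matches: at [1:6] match 'todmu', group 1 = 'todmu'; at [6:11] match 'todmu', group 1 = 'todmu'; at [12:16] match 'wmyk', group 1 = 'wmyk'.
Because there's exactly one group, `findall` drops the full match and keeps group 1 from each hit.

['todmu', 'todmu', 'wmyk']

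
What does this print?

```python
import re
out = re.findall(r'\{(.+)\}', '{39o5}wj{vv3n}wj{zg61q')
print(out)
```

['39o5}wj{vv3n']

One capturing group, so `findall` returns just the captured substring from the one match — 1 in all.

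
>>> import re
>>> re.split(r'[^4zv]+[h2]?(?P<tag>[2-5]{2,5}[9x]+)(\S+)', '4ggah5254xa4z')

['4', '54x', 'a4z', '']

Pattern: one or more of any character except [4zv], then optionally one of [h2]; then 2 to 5 of a character in [2-5], then one or more of one of [9x] (captured as 'tag'); then one or more of a non-whitespace character (captured).
Matches to split on: at [1:13] → 'ggah5254xa4z'.
With a capturing group present, the delimiter's captured portion is kept in the result list.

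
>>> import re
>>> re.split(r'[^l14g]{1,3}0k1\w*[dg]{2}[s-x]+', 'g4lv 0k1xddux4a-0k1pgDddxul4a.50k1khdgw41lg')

Pattern: 1 to 3 of any character except [l14g], then a literal '0', then the literal 'k1'; then zero or more of a word character, then exactly 2 of one of [dg], then one or more of a character in [s-x].
The string is cut at each match, leaving 4 pieces.

['g4l', '4', 'l4', '41lg']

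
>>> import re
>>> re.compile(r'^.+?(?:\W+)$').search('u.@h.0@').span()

Pattern: anchored at the start of the string; then one or more of any character (lazy); then one or more of a non-word character (non-capturing group); then anchored at the end.
`search` walks the string left to right and returns the first match it finds.
The match spans [0:7] → 'u.@h.0@'.

(0, 7)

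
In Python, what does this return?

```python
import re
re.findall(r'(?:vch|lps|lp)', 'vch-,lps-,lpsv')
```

Alternation isn't longest-match — the leftmost alternative that fits at this position is chosen.
Walking the string: at [0:3] → 'vch'; at [5:8] → 'lps'; at [10:13] → 'lps'.
With no groups in the pattern, `findall` gives back each whole match — 3 here.

['vch', 'lps', 'lps']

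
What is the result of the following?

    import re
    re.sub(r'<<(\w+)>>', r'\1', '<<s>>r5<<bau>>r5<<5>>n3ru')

'sr5baur55n3ru'

Matches: at [0:5] → '<<s>>'; at [7:14] → '<<bau>>'; at [16:21] → '<<5>>'.
`\1` in the replacement pulls in group 1's text for each match.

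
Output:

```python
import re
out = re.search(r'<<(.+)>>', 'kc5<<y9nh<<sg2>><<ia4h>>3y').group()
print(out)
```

The match spans [3:24] → '<<y9nh<<sg2>><<ia4h>>'.

<<y9nh<<sg2>><<ia4h>>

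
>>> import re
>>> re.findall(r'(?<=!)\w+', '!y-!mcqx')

Because the assertion is zero-width, the text it checks is not consumed and won't appear in the result.
With no groups in the pattern, `findall` gives back each whole match — 2 here.

['y', 'mcqx']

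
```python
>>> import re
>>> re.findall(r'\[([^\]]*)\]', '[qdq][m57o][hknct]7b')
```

One capturing group, so `findall` returns just the captured substring from each match — 3 in all.

['qdq', 'm57o', 'hknct']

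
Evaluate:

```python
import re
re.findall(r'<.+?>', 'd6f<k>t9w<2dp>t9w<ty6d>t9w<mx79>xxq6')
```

['<k>', '<2dp>', '<ty6d>', '<mx79>']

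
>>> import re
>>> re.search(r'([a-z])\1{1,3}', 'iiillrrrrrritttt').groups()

After group 1 captures some text, `\1` only succeeds where that same text appears again.
Unlike `match`, `search` isn't anchored — it looks for the pattern anywhere in the string.
The match spans [0:3] → 'iii'.
Captured: group 1 = 'i'.

('i',)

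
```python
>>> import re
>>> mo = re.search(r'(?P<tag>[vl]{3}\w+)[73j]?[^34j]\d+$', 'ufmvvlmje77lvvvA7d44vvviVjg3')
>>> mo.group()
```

Pattern: exactly 3 of one of [vl], then one or more of a word character (captured as 'tag'); then optionally one of [73j]; then any character except [34j]; then one or more of a digit; then anchored at the end.
Unlike `match`, `search` isn't anchored — it looks for the pattern anywhere in the string.
The match spans [3:28] → 'vvlmje77lvvvA7d44vvviVjg3'.
Captured: group 1 = 'vvlmje77lvvvA7d44vvviVj'.

'vvlmje77lvvvA7d44vvviVjg3'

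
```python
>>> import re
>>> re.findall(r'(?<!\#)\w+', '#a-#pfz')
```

['fz']

A negative assertion filters positions out without eating any characters.
Matches: at [5:7] → 'fz'.
`findall` yields the raw match text (1 of them) because the pattern has no groups.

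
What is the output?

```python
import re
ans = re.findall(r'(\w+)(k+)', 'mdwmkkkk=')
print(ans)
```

[('mdwmkkk', 'k')]

Pattern: one or more of a word character (captured); then one or more of a literal 'k' (captured).
Walking the string: at [0:8] match 'mdwmkkkk', groups = ('mdwmkkk', 'k').
`findall` packs the 2 group values into a tuple for every match.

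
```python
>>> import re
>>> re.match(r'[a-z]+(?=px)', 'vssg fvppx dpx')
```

`re.match` only tries the pattern at the start of the string.
Here the string doesn't start with a match, so the call returns None.

None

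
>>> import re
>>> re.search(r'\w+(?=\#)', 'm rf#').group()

Because the assertion is zero-width, the text it checks is not consumed and won't appear in the result.
The match spans [2:4] → 'rf'.

'rf'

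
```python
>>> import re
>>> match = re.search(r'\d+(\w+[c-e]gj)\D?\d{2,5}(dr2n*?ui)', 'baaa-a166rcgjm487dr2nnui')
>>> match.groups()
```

('rcgj', 'dr2nnui')

The match spans [6:24] → '166rcgjm487dr2nnui'.
Captured: group 1 = 'rcgj', group 2 = 'dr2nnui'.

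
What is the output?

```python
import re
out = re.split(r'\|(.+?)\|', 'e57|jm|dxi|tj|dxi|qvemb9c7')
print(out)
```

['e57', 'jm', 'dxi', 'tj', 'dxi|qvemb9c7']

Matches to split on: at [3:7] → '|jm|'; at [10:14] → '|tj|'.
With a capturing group present, the delimiter's captured portion is kept in the result list.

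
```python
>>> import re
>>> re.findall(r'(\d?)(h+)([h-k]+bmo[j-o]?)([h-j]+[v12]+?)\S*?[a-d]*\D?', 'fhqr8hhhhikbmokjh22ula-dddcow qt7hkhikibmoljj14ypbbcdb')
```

Pattern: optionally a digit (captured); then one or more of a literal 'h' (captured); then one or more of a character in [h-k], then the literal 'bmo', then optionally a character in [j-o] (captured); then one or more of a character in [h-j], then one or more of one of [v12] (lazy) (captured); then zero or more of a non-whitespace character (lazy), then zero or more of a character in [a-d], then optionally a non-digit.
Walking the string: at [4:18] match '8hhhhikbmokjh2', groups = ('8', 'hhhh', 'ikbmok', 'jh2'); at [32:46] match '7hkhikibmoljj1', groups = ('7', 'h', 'khikibmol', 'jj1').
With 4 capturing groups, `findall` returns a 4-tuple per match.

[('8', 'hhhh', 'ikbmok', 'jh2'), ('7', 'h', 'khikibmol', 'jj1')]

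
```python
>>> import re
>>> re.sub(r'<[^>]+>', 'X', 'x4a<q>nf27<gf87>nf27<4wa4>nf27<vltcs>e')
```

'x4aXnf27Xnf27Xnf27Xe'

`sub` substitutes 'X' at each match site.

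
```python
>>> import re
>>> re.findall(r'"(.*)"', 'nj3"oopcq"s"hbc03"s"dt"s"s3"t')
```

['oopcq"s"hbc03"s"dt"s"s3']

Walking the string: at [3:28] match '"oopcq"s"hbc03"s"dt"s"s3"', group 1 = 'oopcq"s"hbc03"s"dt"s"s3'.
One capturing group, so `findall` returns just the captured substring from the one match — 1 in all.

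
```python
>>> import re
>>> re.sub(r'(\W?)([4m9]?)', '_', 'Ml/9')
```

This matches optionally a non-word character (captured); then optionally one of [4m9] (captured).
Matches: at [0:0] → ''; at [1:1] → ''; at [2:4] → '/9'; at [4:4] → ''.
Every occurrence is swapped for '_'.

'_M_l__'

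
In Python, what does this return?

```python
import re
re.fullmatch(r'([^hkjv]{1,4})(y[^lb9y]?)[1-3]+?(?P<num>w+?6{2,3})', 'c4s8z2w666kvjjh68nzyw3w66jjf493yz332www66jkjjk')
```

`fullmatch` succeeds only if the pattern covers the string from start to end.
Here there's no way to consume every character, so the call returns None.

None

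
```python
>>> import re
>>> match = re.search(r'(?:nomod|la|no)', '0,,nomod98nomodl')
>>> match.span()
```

(3, 8)

Alternation tries branches left to right and keeps the first one that lets the overall match succeed at that position.
The match spans [3:8] → 'nomod'.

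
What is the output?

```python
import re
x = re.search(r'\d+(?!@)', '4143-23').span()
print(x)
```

(0, 4)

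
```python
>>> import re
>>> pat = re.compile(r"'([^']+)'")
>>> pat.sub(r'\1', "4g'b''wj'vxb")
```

'4gbwjvxb'

Matches: at [2:5] → "'b'"; at [5:9] → "'wj'".
Each match is replaced using the text its own group 1 captured.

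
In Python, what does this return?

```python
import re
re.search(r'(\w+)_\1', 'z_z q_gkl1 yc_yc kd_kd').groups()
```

('z',)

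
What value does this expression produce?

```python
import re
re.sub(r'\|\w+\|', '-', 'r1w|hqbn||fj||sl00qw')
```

Matches: at [3:9] → '|hqbn|'; at [9:13] → '|fj|'.
`sub` substitutes '-' at each match site.

'r1w--|sl00qw'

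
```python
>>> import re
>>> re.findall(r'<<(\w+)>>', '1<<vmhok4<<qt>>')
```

['qt']

Because there's exactly one group, `findall` drops the full match and keeps group 1 from the one hit.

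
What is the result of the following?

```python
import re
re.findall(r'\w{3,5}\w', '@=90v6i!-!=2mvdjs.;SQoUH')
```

The pattern matches 3 to 5 of a word character; then a word character.
With no groups in the pattern, `findall` gives back each whole match — 3 here.

['90v6i', '2mvdjs', 'SQoUH']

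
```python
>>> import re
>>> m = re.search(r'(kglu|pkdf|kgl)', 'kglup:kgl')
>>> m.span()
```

(0, 4)

The regex engine tests alternatives in the order written; an earlier branch that matches wins even if a later one would match more.
The match spans [0:4] → 'kglu'.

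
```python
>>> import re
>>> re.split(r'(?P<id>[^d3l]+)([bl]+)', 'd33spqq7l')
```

['d33', 'spqq7', 'l', '']

With a capturing group present, the delimiter's captured portion is kept in the result list.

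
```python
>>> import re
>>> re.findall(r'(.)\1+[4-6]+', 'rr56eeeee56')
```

The backreference `\1` re-matches whatever the first group consumed, character for character.
With a single group, `findall` returns only what that group captured — 2 items.

['r', 'e']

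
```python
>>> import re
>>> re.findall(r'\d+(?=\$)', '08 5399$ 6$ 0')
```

['5399', '6']

Because the assertion is zero-width, the text it checks is not consumed and won't appear in the result.
`findall` yields the raw match text (2 of them) because the pattern has no groups.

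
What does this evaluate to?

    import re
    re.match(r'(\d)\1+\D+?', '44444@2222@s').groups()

`\1` is not a pattern — it's the concrete string captured by group 1, re-applied verbatim.
`re.match` only tries the pattern at the start of the string.
The match spans [0:6] → '44444@'.
Captured: group 1 = '4'.

('4',)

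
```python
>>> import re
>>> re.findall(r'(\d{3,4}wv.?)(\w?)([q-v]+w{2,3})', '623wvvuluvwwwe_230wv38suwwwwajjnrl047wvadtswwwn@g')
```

3 groups means each result is a tuple of 3 captured strings — 2 here.

[('230wv3', '8', 'suwww'), ('047wva', 'd', 'tswww')]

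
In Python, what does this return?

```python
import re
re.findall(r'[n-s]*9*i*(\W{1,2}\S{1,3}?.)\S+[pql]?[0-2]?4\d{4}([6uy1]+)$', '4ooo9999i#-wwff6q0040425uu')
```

[('#-ww', 'uu')]

A `+?`/`*?`/`{m,n}?` starts at its minimum and grows only as far as needed for what follows to match.
Multiple groups make `findall` return tuples — one 2-tuple for the one match.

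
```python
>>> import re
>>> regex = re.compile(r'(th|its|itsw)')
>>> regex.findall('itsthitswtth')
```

Alternation isn't longest-match — the leftmost alternative that fits at this position is chosen.
Walking the string: at [0:3] match 'its', group 1 = 'its'; at [3:5] match 'th', group 1 = 'th'; at [5:8] match 'its', group 1 = 'its'; at [10:12] match 'th', group 1 = 'th'.
With a single group, `findall` returns only what that group captured — 4 items.

['its', 'th', 'its', 'th']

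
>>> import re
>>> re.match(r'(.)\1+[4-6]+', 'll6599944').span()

After group 1 captures some text, `\1` only succeeds where that same text appears again.
With `match`, the pattern is implicitly anchored at the beginning.
The match spans [0:4] → 'll65'.
Captured: group 1 = 'l'.

(0, 4)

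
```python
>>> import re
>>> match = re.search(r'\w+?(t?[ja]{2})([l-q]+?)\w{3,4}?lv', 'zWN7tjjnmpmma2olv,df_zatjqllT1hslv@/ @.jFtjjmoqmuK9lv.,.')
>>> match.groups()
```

This matches one or more of a word character (lazy); then optionally a literal 't', then exactly 2 of one of [ja] (captured); then one or more of a character in [l-q] (lazy) (captured); then 3 to 4 of a word character (lazy), then the literal 'lv'.
Because the quantifier is non-greedy, it stops expanding at the earliest point where the rest of the pattern can succeed.
Unlike `match`, `search` isn't anchored — it looks for the pattern anywhere in the string.
The match spans [0:17] → 'zWN7tjjnmpmma2olv'.
Captured: group 1 = 'tjj', group 2 = 'nmpm'.

('tjj', 'nmpm')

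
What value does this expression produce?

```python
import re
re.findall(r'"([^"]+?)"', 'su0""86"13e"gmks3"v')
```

['86', 'gmks3']

One capturing group, so `findall` returns just the captured substring from each match — 2 in all.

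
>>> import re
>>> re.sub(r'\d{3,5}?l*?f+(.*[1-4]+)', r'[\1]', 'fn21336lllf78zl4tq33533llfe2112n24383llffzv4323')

This matches 3 to 5 of a digit (lazy); then zero or more of the literal 'l' (lazy), then one or more of a literal 'f'; then zero or more of any character, then one or more of a character in [1-4] (captured).
Matches: at [2:47] → '21336lllf78zl4tq33533llfe2112n24383llffzv4323'.
Each match is replaced using the text its own group 1 captured.

'fn[78zl4tq33533llfe2112n24383llffzv4323]'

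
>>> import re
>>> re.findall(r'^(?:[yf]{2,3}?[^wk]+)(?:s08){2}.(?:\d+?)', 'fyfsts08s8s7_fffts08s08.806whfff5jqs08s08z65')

['fyfsts08s8s7_fffts08s08.8']

Pattern: anchored at the start of the string; then 2 to 3 of one of [yf] (lazy), then one or more of any character except [wk] (non-capturing group); then the literal 's08' repeated 2 times, then any character; then one or more of a digit (lazy) (non-capturing group).
Walking the string: at [0:25] → 'fyfsts08s8s7_fffts08s08.8'.
Since nothing is captured, `findall` lists the 1 matched substring directly.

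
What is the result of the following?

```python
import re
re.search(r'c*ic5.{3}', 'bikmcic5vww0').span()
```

(4, 11)

The match spans [4:11] → 'cic5vww'.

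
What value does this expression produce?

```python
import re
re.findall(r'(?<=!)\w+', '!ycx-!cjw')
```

Because the assertion is zero-width, the text it checks is not consumed and won't appear in the result.
`findall` yields the raw match text (2 of them) because the pattern has no groups.

['ycx', 'cjw']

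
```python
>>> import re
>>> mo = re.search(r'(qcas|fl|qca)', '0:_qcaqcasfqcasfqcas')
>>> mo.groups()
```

('qca',)

`re.search` scans for the first position where the pattern succeeds.
The match spans [3:6] → 'qca'.
Captured: group 1 = 'qca'.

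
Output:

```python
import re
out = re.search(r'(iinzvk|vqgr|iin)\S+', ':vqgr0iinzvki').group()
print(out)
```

vqgr0iinzvki

`re.search` scans for the first position where the pattern succeeds.
The match spans [1:13] → 'vqgr0iinzvki'.
Captured: group 1 = 'vqgr'.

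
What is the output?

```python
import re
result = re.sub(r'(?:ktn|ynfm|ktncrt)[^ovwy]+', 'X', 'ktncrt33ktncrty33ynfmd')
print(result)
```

Xy33X

Matches: at [0:14] → 'ktncrt33ktncrt'; at [17:22] → 'ynfmd'.
Every occurrence is swapped for 'X'.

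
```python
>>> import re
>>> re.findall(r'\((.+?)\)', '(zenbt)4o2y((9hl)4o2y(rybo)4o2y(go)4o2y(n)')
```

Because the quantifier is non-greedy, it stops expanding at the earliest point where the rest of the pattern can succeed.
`findall` collects group 1 from each match (5 total).

['zenbt', '(9hl', 'rybo', 'go', 'n']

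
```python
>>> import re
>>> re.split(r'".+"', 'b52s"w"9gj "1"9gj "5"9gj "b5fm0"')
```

['b52s', '']

Matches to split on: at [4:32] → '"w"9gj "1"9gj "5"9gj "b5fm0"'.
`split` removes every match and returns the 2 fragments in between.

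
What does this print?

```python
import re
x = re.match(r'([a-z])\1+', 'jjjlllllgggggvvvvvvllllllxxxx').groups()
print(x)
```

('j',)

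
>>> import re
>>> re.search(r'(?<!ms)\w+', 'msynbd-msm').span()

(0, 6)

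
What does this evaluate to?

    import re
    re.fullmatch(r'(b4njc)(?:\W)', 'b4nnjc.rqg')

This matches the literal 'b4', then the literal 'njc' (captured); then a non-word character (non-capturing group).
For `fullmatch`, every character of the input must be accounted for by the pattern.
Here there's no way to consume every character, so the call returns None.

None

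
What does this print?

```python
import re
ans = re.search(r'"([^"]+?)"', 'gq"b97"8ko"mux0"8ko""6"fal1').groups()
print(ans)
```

('b97',)

The match spans [2:7] → '"b97"'.
Captured: group 1 = 'b97'.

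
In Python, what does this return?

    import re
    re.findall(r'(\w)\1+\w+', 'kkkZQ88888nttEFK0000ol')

`\1` is not a pattern — it's the concrete string captured by group 1, re-applied verbatim.
Scanning left to right: at [0:22] match 'kkkZQ88888nttEFK0000ol', group 1 = 'k'.
`findall` collects group 1 from the one match (1 total).

['k']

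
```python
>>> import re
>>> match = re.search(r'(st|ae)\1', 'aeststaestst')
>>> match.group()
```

'stst'

The backreference `\1` re-matches whatever the first group consumed, character for character.
`re.search` scans for the first position where the pattern succeeds.
The match spans [2:6] → 'stst'.
Captured: group 1 = 'st'.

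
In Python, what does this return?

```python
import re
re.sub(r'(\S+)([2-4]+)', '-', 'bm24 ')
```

This matches one or more of a non-whitespace character (captured); then one or more of a character in [2-4] (captured).
Every occurrence is swapped for '-'.

'- '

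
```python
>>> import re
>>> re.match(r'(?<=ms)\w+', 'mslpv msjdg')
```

None

`re.match` only tries the pattern at the start of the string.
Here position 0 doesn't satisfy it, so the call returns None.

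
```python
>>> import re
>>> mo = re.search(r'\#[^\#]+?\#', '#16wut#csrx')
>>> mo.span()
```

`re.search` scans for the first position where the pattern succeeds.
The match spans [0:7] → '#16wut#'.

(0, 7)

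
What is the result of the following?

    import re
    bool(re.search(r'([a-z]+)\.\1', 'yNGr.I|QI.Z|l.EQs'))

False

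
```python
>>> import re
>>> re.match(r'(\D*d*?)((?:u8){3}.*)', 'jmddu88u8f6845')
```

This matches zero or more of a non-digit, then zero or more of the literal 'd' (lazy) (captured); then the literal 'u8' repeated 3 times, then zero or more of any character (captured).
With `match`, the pattern is implicitly anchored at the beginning.
Here position 0 doesn't satisfy it, so the call returns None.

None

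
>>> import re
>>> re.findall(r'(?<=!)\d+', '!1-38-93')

['1']

The `(?=…)`/`(?<=…)` assertion just peeks at neighbouring text; it doesn't advance the match position.
No capturing groups, so `findall` returns the 1 full match string.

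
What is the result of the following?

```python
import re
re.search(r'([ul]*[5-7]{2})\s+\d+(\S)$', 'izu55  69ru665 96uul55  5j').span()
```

(17, 26)

Pattern: zero or more of one of [ul], then exactly 2 of a character in [5-7] (captured); then one or more of whitespace, then one or more of a digit; then a non-whitespace character (captured); then anchored at the end.
`search` walks the string left to right and returns the first match it finds.
The match spans [17:26] → 'uul55  5j'.
Captured: group 1 = 'uul55', group 2 = 'j'.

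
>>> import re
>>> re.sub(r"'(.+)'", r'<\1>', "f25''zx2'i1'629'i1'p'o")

"f25<'zx2'i1'629'i1'p>o"

Matches: at [3:21] → "''zx2'i1'629'i1'p'".
`\1` in the replacement pulls in group 1's text for each match.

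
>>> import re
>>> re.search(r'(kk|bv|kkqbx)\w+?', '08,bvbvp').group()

`re.search` tries every starting position until one works.
The match spans [3:6] → 'bvb'.
Captured: group 1 = 'bv'.

'bvb'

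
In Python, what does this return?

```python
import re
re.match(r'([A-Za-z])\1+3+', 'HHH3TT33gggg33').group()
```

`\1` has to match the exact text group 1 already captured.
`match` is anchored at position 0; if the pattern doesn't fit there, it returns None.
The match spans [0:4] → 'HHH3'.
Captured: group 1 = 'H'.

'HHH3'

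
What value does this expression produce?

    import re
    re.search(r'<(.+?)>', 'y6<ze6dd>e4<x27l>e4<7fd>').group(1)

'ze6dd'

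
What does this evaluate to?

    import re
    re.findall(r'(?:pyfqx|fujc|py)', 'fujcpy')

['fujc', 'py']

`findall` yields the raw match text (2 of them) because the pattern has no groups.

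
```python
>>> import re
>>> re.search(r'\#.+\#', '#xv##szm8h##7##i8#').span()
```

(0, 18)

`search` walks the string left to right and returns the first match it finds.
The match spans [0:18] → '#xv##szm8h##7##i8#'.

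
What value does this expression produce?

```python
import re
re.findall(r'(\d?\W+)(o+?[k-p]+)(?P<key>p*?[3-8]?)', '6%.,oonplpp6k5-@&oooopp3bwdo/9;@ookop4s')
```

This matches optionally a digit, then one or more of a non-word character (captured); then one or more of the literal 'o' (lazy), then one or more of a character in [k-p] (captured); then zero or more of a literal 'p' (lazy), then optionally a character in [3-8] (captured as 'key').
Multiple groups make `findall` return tuples — one 3-tuple for each match.

[('6%.,', 'oonplpp', '6'), ('5-@&', 'oooopp', '3'), ('9;@', 'ookop', '4')]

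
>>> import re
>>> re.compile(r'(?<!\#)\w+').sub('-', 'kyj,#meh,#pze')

'-,#m-,#p-'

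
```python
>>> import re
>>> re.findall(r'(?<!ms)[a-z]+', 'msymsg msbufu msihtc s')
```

['msymsg', 'msbufu', 'msihtc', 's']

`(?!…)`/`(?<!…)` only lets a position through if the neighbouring text does NOT match; no characters are consumed.
With no groups in the pattern, `findall` gives back each whole match — 4 here.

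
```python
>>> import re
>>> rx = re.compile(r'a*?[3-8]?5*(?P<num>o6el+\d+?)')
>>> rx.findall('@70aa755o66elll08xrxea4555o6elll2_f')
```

The pattern matches zero or more of a literal 'a' (lazy), then optionally a character in [3-8], then zero or more of the literal '5'; then the literal 'o6e', then one or more of the literal 'l', then one or more of a digit (lazy) (captured as 'num').
Scanning left to right: at [21:33] match 'a4555o6elll2', group 1 = 'o6elll2'.
One capturing group, so `findall` returns just the captured substring from the one match — 1 in all.

['o6elll2']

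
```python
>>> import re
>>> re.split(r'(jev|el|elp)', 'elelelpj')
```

['', 'el', '', 'el', '', 'el', 'pj']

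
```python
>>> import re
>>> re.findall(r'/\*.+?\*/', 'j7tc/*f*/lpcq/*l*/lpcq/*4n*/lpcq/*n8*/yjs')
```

['/*f*/', '/*l*/', '/*4n*/', '/*n8*/']

Scanning left to right: at [4:9] → '/*f*/'; at [13:18] → '/*l*/'; at [22:28] → '/*4n*/'; at [32:38] → '/*n8*/'.
`findall` yields the raw match text (4 of them) because the pattern has no groups.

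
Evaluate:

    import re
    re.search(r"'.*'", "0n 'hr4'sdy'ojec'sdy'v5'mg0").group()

The match spans [3:24] → "'hr4'sdy'ojec'sdy'v5'".

"'hr4'sdy'ojec'sdy'v5'"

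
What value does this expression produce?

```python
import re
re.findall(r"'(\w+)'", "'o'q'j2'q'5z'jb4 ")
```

['o', 'j2', '5z']

With a single group, `findall` returns only what that group captured — 3 items.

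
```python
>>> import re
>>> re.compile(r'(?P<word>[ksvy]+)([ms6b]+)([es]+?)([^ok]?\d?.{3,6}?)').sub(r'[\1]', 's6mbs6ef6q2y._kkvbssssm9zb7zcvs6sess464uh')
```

'[s]._[kkv]zc[vs]4uh'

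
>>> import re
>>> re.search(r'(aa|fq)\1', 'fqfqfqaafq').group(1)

'fq'

The match spans [0:4] → 'fqfq'.
Captured: group 1 = 'fq'.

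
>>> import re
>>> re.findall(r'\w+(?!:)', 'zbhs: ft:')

['zbh', 'f']

`(?!…)`/`(?<!…)` only lets a position through if the neighbouring text does NOT match; no characters are consumed.
Walking the string: at [0:3] → 'zbh'; at [6:7] → 'f'.
No capturing groups, so `findall` returns the 2 full match strings.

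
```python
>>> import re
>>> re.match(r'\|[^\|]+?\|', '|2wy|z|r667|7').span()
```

`re.match` only tries the pattern at the start of the string.
The match spans [0:5] → '|2wy|'.

(0, 5)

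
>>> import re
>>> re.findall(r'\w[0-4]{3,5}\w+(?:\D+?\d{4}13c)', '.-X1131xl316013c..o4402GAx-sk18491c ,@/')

['X1131xl316013c']

The pattern matches a word character; then 3 to 5 of a character in [0-4], then one or more of a word character; then one or more of a non-digit (lazy), then exactly 4 of a digit, then the literal '13c' (non-capturing group).
`findall` yields the raw match text (1 of them) because the pattern has no groups.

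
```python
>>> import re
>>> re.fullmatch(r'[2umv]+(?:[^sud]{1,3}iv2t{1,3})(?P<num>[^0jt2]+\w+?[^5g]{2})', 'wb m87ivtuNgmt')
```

None

This matches one or more of one of [2umv]; then 1 to 3 of any character except [sud], then the literal 'iv2', then 1 to 3 of a literal 't' (non-capturing group); then one or more of any character except [0jt2], then one or more of a word character (lazy), then exactly 2 of any character except [5g] (captured as 'num').
`re.fullmatch` requires the pattern to consume the entire string.
Here the string isn't matched end-to-end, so the call returns None.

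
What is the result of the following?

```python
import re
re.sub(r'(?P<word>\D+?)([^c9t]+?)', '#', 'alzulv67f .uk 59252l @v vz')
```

A non-greedy quantifier consumes as few characters as it can — just enough that the remainder of the pattern still matches from where it stops; whatever follows it matches normally.
Every occurrence is swapped for '#'.

'###67###59252###z'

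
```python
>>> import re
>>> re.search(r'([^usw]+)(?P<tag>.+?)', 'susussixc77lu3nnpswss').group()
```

'ixc77lu'

A `+?`/`*?`/`{m,n}?` starts at its minimum and grows only as far as needed for what follows to match.
The match spans [6:13] → 'ixc77lu'.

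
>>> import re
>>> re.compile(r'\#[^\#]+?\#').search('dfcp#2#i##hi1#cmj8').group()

`re.search` scans for the first position where the pattern succeeds.
The match spans [4:7] → '#2#'.

'#2#'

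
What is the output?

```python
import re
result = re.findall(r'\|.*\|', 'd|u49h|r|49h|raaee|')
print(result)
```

With no groups in the pattern, `findall` gives back each whole match — 1 here.

['|u49h|r|49h|raaee|']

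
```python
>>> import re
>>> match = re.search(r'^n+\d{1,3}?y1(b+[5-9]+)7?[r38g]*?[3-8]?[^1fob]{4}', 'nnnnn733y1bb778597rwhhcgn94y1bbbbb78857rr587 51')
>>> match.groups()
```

The pattern matches anchored at the start of the string; then one or more of the literal 'n', then 1 to 3 of a digit (lazy), then the literal 'y1'; then one or more of a literal 'b', then one or more of a character in [5-9] (captured); then optionally the literal '7', then zero or more of one of [r38g] (lazy); then optionally a character in [3-8], then exactly 4 of any character except [1fob].
The `?` after the quantifier makes it lazy — it takes as little as possible before letting the rest of the pattern try.
`search` walks the string left to right and returns the first match it finds.
The match spans [0:22] → 'nnnnn733y1bb778597rwhh'.
Captured: group 1 = 'bb778597'.

('bb778597',)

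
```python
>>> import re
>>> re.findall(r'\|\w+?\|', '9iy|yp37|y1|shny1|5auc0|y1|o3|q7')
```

['|yp37|', '|shny1|', '|y1|']

`findall` yields the raw match text (3 of them) because the pattern has no groups.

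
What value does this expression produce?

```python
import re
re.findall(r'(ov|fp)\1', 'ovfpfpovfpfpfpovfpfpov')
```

['fp', 'fp', 'fp']

`\1` is not a pattern — it's the concrete string captured by group 1, re-applied verbatim.
Walking the string: at [2:6] match 'fpfp', group 1 = 'fp'; at [8:12] match 'fpfp', group 1 = 'fp'; at [16:20] match 'fpfp', group 1 = 'fp'.
With a single group, `findall` returns only what that group captured — 3 items.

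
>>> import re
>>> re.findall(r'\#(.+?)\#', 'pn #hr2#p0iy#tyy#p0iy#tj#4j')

With a single group, `findall` returns only what that group captured — 3 items.

['hr2', 'tyy', 'tj']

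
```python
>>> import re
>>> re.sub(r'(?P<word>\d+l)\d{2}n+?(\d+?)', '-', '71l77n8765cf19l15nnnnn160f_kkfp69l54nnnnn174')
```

Pattern: one or more of a digit, then the literal 'l' (captured as 'word'); then exactly 2 of a digit, then one or more of the literal 'n' (lazy); then one or more of a digit (lazy) (captured).
The `?` after the quantifier makes it lazy — it takes as little as possible before letting the rest of the pattern try.
Matches: at [0:7] → '71l77n8'; at [12:23] → '19l15nnnnn1'; at [31:42] → '69l54nnnnn1'.
Every occurrence is swapped for '-'.

'-765cf-60f_kkfp-74'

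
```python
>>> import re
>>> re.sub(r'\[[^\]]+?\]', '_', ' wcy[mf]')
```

' wcy_'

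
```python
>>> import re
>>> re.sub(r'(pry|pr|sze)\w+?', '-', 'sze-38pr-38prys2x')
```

'sze-38pr-38-2x'

Alternation tries branches left to right and keeps the first one that lets the overall match succeed at that position.
Matches: at [11:15] → 'prys'.
Every occurrence is swapped for '-'.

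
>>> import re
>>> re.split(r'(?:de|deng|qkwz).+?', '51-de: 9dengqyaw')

Alternation tries branches left to right and keeps the first one that lets the overall match succeed at that position.
Matches to split on: at [3:6] → 'de:'; at [8:11] → 'den'.
The string is cut at each match, leaving 3 pieces.

['51-', ' 9', 'gqyaw']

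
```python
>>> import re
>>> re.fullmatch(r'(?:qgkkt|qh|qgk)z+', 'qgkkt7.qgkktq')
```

`fullmatch` succeeds only if the pattern covers the string from start to end.
Here there's no way to consume every character, so the call returns None.

None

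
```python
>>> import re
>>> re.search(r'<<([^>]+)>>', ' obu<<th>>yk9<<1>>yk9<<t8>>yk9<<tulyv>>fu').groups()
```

`re.search` tries every starting position until one works.
The match spans [4:10] → '<<th>>'.
Captured: group 1 = 'th'.

('th',)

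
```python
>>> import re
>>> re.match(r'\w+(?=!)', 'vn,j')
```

None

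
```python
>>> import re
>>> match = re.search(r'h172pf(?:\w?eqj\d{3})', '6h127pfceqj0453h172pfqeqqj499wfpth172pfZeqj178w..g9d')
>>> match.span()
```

This matches the literal 'h17', then the literal '2pf'; then optionally a word character, then the literal 'eqj', then exactly 3 of a digit (non-capturing group).
Unlike `match`, `search` isn't anchored — it looks for the pattern anywhere in the string.
The match spans [33:46] → 'h172pfZeqj178'.

(33, 46)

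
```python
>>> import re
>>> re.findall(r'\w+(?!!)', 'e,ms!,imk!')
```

['e', 'm', 'im']

`(?!…)`/`(?<!…)` only lets a position through if the neighbouring text does NOT match; no characters are consumed.
Since nothing is captured, `findall` lists the 3 matched substrings directly.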